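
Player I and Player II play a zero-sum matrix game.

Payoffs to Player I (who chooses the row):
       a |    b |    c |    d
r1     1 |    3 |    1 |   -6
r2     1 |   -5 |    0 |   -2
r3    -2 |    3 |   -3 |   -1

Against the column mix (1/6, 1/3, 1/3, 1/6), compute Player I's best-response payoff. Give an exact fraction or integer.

1/2

r1: (1)·(1/6) + (3)·(1/3) + (1)·(1/3) + (-6)·(1/6) = 1/2.
r2: (1)·(1/6) + (-5)·(1/3) + (0)·(1/3) + (-2)·(1/6) = -11/6.
r3: (-2)·(1/6) + (3)·(1/3) + (-3)·(1/3) + (-1)·(1/6) = -1/2.
The best pure response is r1 with expected payoff 1/2.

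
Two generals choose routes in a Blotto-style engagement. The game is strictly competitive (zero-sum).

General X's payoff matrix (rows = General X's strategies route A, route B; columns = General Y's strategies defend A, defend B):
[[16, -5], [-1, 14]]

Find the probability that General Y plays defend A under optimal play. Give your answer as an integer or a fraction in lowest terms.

Row minima are -5 and -1, so General X's maximin is -1; column maxima are 16 and 14, so General Y's minimax is 14. These differ, so the equilibrium is in mixed strategies.
Let General Y play defend A with probability q. General X is indifferent when 16q − 5(1−q) = −q + 14(1−q), giving q = 19/36.

19/36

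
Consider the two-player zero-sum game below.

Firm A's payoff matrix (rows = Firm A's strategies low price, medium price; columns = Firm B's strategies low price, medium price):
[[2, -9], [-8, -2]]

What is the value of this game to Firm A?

Row minima are -9 and -8, so Firm A's maximin is -8; column maxima are 2 and -2, so Firm B's minimax is -2. These differ, so the equilibrium is in mixed strategies.
Let Firm A play low price with probability p. Firm B is indifferent when 2p − 8(1−p) = −9p − 2(1−p), giving p = 6/17.
Let Firm B play low price with probability q. Firm A is indifferent when 2q − 9(1−q) = −8q − 2(1−q), giving q = 7/17.
The value is 2·(7/17) + (-9)·(10/17) = -76/17.

-76/17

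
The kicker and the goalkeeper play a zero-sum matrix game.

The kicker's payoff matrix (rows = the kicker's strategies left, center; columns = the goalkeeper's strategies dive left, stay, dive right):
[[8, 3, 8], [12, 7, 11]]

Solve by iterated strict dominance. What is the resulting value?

7

Row left is strictly dominated by row center (12>8, 7>3, 11>8); eliminate left.
Column dive right is strictly dominated by stay for the goalkeeper (7<11); eliminate dive right.
Column dive left is strictly dominated by stay for the goalkeeper (7<12); eliminate dive left.
Only (center, stay) remains, with payoff 7.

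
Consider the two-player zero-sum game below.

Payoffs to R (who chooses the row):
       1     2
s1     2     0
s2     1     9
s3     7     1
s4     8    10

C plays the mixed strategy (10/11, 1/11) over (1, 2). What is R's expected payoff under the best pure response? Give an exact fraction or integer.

s1: (2)·(10/11) + (0)·(1/11) = 20/11.
s2: (1)·(10/11) + (9)·(1/11) = 19/11.
s3: (7)·(10/11) + (1)·(1/11) = 71/11.
s4: (8)·(10/11) + (10)·(1/11) = 90/11.
The best pure response is s4 with expected payoff 90/11.

90/11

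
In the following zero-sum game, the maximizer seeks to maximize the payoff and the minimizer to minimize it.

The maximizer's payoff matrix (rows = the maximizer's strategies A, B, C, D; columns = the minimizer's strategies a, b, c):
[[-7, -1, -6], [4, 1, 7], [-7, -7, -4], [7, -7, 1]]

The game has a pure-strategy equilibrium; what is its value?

1

Row minima: -7, 1, -7, -7 → the maximizer's maximin is 1.
Column maxima: 7, 1, 7 → the minimizer's minimax is 1.
They coincide at (B, b), so the value is 1.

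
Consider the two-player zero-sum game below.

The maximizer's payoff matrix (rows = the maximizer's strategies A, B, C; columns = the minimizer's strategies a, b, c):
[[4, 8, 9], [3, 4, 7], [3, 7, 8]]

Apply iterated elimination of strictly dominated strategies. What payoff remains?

4

Row B is strictly dominated by row A (4>3, 8>4, 9>7); eliminate B.
Column b is strictly dominated by a for the minimizer (4<8, 3<7); eliminate b.
Row C is strictly dominated by row A (4>3, 9>8); eliminate C.
Column c is strictly dominated by a for the minimizer (4<9); eliminate c.
Only (A, a) remains, with payoff 4.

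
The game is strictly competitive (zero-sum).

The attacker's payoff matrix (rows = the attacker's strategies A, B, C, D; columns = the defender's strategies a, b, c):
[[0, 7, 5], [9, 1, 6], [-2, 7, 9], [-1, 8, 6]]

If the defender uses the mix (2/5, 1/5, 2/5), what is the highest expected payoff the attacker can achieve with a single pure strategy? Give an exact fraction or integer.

A: (0)·(2/5) + (7)·(1/5) + (5)·(2/5) = 17/5.
B: (9)·(2/5) + (1)·(1/5) + (6)·(2/5) = 31/5.
C: (-2)·(2/5) + (7)·(1/5) + (9)·(2/5) = 21/5.
D: (-1)·(2/5) + (8)·(1/5) + (6)·(2/5) = 18/5.
The best pure response is B with expected payoff 31/5.

31/5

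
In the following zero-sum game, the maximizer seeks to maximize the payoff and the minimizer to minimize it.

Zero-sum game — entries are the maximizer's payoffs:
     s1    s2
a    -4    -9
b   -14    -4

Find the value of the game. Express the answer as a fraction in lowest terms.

Row minima are -9 and -14, so the maximizer's maximin is -9; column maxima are -4 and -4, so the minimizer's minimax is -4. These differ, so the equilibrium is in mixed strategies.
Let the maximizer play a with probability p. The minimizer is indifferent when −4p − 14(1−p) = −9p − 4(1−p), giving p = 2/3.
Let the minimizer play s1 with probability q. The maximizer is indifferent when −4q − 9(1−q) = −14q − 4(1−q), giving q = 1/3.
The value is -4·(1/3) + (-9)·(2/3) = -22/3.

-22/3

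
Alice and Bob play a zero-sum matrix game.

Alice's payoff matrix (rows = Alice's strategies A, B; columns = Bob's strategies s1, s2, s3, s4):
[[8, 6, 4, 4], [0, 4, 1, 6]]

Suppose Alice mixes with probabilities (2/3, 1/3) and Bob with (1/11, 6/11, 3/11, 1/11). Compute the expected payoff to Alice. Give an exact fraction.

Against (1/11, 6/11, 3/11, 1/11), each row's expected payoff is A: 60/11; B: 3.
Taking the (2/3, 1/3)-weighted average: (2/3)·(60/11) + (1/3)·(3) = 51/11.

51/11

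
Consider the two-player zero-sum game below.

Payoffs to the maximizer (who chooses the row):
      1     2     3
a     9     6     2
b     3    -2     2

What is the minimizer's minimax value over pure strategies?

2

The worst case (largest entry) in each column is 1: 9, 2: 6, 3: 2.
The best (smallest) of these is 2.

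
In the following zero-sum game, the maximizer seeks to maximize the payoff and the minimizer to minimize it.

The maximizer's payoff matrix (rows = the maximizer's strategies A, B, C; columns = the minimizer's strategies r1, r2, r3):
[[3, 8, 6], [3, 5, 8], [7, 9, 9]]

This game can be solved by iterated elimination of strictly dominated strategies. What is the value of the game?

Column r2 is strictly dominated by r1 for the minimizer (3<8, 3<5, 7<9); eliminate r2.
Column r3 is strictly dominated by r1 for the minimizer (3<6, 3<8, 7<9); eliminate r3.
Row B is strictly dominated by row C (7>3); eliminate B.
Row A is strictly dominated by row C (7>3); eliminate A.
Only (C, r1) remains, with payoff 7.

7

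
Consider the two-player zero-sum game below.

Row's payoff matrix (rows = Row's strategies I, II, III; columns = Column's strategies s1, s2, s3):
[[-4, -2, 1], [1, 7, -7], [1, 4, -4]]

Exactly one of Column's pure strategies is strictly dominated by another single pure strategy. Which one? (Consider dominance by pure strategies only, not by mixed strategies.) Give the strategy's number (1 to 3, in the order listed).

Column prefers columns that give Row less. Compare s2 with s1: -4 < -2, 1 < 7, 1 < 4.
So s1 strictly dominates s2 for Column; s2 is strictly dominated.

2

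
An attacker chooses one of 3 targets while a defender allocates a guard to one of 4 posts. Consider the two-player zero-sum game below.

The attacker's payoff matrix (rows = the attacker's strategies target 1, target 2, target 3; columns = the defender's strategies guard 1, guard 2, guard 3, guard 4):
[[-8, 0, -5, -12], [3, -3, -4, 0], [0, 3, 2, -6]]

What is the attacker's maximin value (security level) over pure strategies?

The worst-case payoff for each row is target 1: -12, target 2: -4, target 3: -6.
The best of these is -4.

-4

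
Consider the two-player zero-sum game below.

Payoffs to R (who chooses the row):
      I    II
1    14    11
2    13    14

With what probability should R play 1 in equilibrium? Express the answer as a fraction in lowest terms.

Row minima are 11 and 13, so R's maximin is 13; column maxima are 14 and 14, so C's minimax is 14. These differ, so the equilibrium is in mixed strategies.
Let R play 1 with probability p. C is indifferent when 14p + 13(1−p) = 11p + 14(1−p), giving p = 1/4.

1/4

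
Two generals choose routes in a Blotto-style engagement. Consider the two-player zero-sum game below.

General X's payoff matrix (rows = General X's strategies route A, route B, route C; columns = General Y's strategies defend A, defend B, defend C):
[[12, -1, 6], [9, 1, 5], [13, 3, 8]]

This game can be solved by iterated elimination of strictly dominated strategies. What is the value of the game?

Column defend A is strictly dominated by defend B for General Y (-1<12, 1<9, 3<13); eliminate defend A.
Column defend C is strictly dominated by defend B for General Y (-1<6, 1<5, 3<8); eliminate defend C.
Row route B is strictly dominated by row route C (3>1); eliminate route B.
Row route A is strictly dominated by row route C (3>-1); eliminate route A.
Only (route C, defend B) remains, with payoff 3.

3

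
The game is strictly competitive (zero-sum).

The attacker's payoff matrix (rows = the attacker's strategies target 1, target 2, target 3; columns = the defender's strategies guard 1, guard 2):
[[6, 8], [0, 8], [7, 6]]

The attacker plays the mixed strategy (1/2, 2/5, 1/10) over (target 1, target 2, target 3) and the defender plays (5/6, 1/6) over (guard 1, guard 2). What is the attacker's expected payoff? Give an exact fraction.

263/60

Against (5/6, 1/6), each row's expected payoff is target 1: 19/3; target 2: 4/3; target 3: 41/6.
Taking the (1/2, 2/5, 1/10)-weighted average: (1/2)·(19/3) + (2/5)·(4/3) + (1/10)·(41/6) = 263/60.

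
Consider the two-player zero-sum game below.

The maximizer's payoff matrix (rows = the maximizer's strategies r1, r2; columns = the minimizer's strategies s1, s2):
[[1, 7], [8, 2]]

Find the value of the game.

Row minima are 1 and 2, so the maximizer's maximin is 2; column maxima are 8 and 7, so the minimizer's minimax is 7. These differ, so the equilibrium is in mixed strategies.
Let the maximizer play r1 with probability p. The minimizer is indifferent when p + 8(1−p) = 7p + 2(1−p), giving p = 1/2.
Let the minimizer play s1 with probability q. The maximizer is indifferent when q + 7(1−q) = 8q + 2(1−q), giving q = 5/12.
The value is 1·(5/12) + (7)·(7/12) = 9/2.

9/2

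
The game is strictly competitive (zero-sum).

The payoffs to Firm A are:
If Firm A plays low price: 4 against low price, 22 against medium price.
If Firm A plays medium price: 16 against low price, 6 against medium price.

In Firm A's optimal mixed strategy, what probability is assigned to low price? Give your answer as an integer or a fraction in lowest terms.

Row minima are 4 and 6, so Firm A's maximin is 6; column maxima are 16 and 22, so Firm B's minimax is 16. These differ, so the equilibrium is in mixed strategies.
Let Firm A play low price with probability p. Firm B is indifferent when 4p + 16(1−p) = 22p + 6(1−p), giving p = 5/14.

5/14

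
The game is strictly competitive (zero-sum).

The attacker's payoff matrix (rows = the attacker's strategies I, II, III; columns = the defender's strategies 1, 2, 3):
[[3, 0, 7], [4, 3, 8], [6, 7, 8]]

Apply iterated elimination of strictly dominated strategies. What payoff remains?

6

Column 3 is strictly dominated by 1 for the defender (3<7, 4<8, 6<8); eliminate 3.
Row I is strictly dominated by row II (4>3, 3>0); eliminate I.
Row II is strictly dominated by row III (6>4, 7>3); eliminate II.
Column 2 is strictly dominated by 1 for the defender (6<7); eliminate 2.
Only (III, 1) remains, with payoff 6.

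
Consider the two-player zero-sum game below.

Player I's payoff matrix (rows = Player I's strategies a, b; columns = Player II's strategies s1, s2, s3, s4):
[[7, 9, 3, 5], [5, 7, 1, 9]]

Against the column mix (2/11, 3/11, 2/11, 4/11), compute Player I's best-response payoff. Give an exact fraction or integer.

a: (7)·(2/11) + (9)·(3/11) + (3)·(2/11) + (5)·(4/11) = 67/11.
b: (5)·(2/11) + (7)·(3/11) + (1)·(2/11) + (9)·(4/11) = 69/11.
The best pure response is b with expected payoff 69/11.

69/11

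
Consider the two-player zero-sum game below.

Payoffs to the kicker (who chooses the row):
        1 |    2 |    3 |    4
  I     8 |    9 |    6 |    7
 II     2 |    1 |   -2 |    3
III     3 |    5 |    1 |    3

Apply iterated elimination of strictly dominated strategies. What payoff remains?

Column 1 is strictly dominated by 3 for the goalkeeper (6<8, -2<2, 1<3); eliminate 1.
Column 2 is strictly dominated by 3 for the goalkeeper (6<9, -2<1, 1<5); eliminate 2.
Row III is strictly dominated by row I (6>1, 7>3); eliminate III.
Column 4 is strictly dominated by 3 for the goalkeeper (6<7, -2<3); eliminate 4.
Row II is strictly dominated by row I (6>-2); eliminate II.
Only (I, 3) remains, with payoff 6.

6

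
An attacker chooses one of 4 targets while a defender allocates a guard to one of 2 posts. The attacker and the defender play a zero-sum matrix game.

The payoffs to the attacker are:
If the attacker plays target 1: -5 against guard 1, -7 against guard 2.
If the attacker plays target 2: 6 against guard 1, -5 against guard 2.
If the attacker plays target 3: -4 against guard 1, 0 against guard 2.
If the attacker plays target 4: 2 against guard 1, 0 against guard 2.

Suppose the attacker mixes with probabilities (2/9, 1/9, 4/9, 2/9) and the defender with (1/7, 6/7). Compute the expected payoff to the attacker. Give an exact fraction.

-130/63

Against (1/7, 6/7), each row's expected payoff is target 1: -47/7; target 2: -24/7; target 3: -4/7; target 4: 2/7.
Taking the (2/9, 1/9, 4/9, 2/9)-weighted average: (2/9)·(-47/7) + (1/9)·(-24/7) + (4/9)·(-4/7) + (2/9)·(2/7) = -130/63.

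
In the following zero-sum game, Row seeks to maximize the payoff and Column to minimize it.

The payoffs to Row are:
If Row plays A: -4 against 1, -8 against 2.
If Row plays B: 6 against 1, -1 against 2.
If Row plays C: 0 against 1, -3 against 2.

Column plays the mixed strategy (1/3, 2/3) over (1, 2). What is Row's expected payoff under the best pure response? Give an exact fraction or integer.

A: (-4)·(1/3) + (-8)·(2/3) = -20/3.
B: (6)·(1/3) + (-1)·(2/3) = 4/3.
C: (0)·(1/3) + (-3)·(2/3) = -2.
The best pure response is B with expected payoff 4/3.

4/3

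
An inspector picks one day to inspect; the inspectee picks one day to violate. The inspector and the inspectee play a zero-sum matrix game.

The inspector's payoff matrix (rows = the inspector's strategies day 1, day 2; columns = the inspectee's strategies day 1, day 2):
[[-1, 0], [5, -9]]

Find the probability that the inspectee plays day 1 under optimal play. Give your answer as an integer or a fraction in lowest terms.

Row minima are -1 and -9, so the inspector's maximin is -1; column maxima are 5 and 0, so the inspectee's minimax is 0. These differ, so the equilibrium is in mixed strategies.
Let the inspectee play day 1 with probability q. The inspector is indifferent when −q = 5q − 9(1−q), giving q = 3/5.

3/5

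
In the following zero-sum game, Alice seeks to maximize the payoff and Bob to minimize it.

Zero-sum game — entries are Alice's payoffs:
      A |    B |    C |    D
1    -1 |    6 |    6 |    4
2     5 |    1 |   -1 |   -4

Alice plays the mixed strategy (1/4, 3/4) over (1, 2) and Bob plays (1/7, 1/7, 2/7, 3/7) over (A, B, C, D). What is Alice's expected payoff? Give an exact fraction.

5/28

Against (1/7, 1/7, 2/7, 3/7), each row's expected payoff is 1: 29/7; 2: -8/7.
Taking the (1/4, 3/4)-weighted average: (1/4)·(29/7) + (3/4)·(-8/7) = 5/28.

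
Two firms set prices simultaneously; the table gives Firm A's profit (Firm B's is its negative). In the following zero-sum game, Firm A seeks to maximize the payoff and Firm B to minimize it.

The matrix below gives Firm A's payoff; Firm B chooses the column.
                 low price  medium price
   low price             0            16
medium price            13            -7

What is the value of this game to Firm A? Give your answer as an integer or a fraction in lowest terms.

Row minima are 0 and -7, so Firm A's maximin is 0; column maxima are 13 and 16, so Firm B's minimax is 13. These differ, so the equilibrium is in mixed strategies.
Let Firm A play low price with probability p. Firm B is indifferent when 13(1−p) = 16p − 7(1−p), giving p = 5/9.
Let Firm B play low price with probability q. Firm A is indifferent when 16(1−q) = 13q − 7(1−q), giving q = 23/36.
The value is 0·(23/36) + (16)·(13/36) = 52/9.

52/9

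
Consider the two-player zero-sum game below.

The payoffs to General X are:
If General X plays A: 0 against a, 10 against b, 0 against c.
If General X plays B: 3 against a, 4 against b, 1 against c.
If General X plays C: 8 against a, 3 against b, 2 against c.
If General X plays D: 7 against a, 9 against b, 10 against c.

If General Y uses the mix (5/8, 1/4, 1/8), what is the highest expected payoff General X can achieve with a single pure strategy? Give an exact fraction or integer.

A: (0)·(5/8) + (10)·(1/4) + (0)·(1/8) = 5/2.
B: (3)·(5/8) + (4)·(1/4) + (1)·(1/8) = 3.
C: (8)·(5/8) + (3)·(1/4) + (2)·(1/8) = 6.
D: (7)·(5/8) + (9)·(1/4) + (10)·(1/8) = 63/8.
The best pure response is D with expected payoff 63/8.

63/8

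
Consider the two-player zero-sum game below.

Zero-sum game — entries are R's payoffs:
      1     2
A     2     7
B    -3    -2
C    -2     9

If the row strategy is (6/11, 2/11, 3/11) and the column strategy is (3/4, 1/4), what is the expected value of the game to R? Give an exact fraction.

Against (3/4, 1/4), each row's expected payoff is A: 13/4; B: -11/4; C: 3/4.
Taking the (6/11, 2/11, 3/11)-weighted average: (6/11)·(13/4) + (2/11)·(-11/4) + (3/11)·(3/4) = 65/44.

65/44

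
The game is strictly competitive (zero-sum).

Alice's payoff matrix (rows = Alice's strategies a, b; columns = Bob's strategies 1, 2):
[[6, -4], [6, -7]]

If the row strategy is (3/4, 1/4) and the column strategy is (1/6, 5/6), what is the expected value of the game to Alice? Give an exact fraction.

Against (1/6, 5/6), each row's expected payoff is a: -7/3; b: -29/6.
Taking the (3/4, 1/4)-weighted average: (3/4)·(-7/3) + (1/4)·(-29/6) = -71/24.

-71/24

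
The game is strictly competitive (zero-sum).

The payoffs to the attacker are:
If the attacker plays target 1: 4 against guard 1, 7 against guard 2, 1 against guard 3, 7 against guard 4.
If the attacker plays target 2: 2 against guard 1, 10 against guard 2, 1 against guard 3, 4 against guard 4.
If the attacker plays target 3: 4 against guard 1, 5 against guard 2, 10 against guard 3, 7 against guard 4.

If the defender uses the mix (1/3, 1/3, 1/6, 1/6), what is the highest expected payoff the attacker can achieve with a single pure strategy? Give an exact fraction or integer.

target 1: (4)·(1/3) + (7)·(1/3) + (1)·(1/6) + (7)·(1/6) = 5.
target 2: (2)·(1/3) + (10)·(1/3) + (1)·(1/6) + (4)·(1/6) = 29/6.
target 3: (4)·(1/3) + (5)·(1/3) + (10)·(1/6) + (7)·(1/6) = 35/6.
The best pure response is target 3 with expected payoff 35/6.

35/6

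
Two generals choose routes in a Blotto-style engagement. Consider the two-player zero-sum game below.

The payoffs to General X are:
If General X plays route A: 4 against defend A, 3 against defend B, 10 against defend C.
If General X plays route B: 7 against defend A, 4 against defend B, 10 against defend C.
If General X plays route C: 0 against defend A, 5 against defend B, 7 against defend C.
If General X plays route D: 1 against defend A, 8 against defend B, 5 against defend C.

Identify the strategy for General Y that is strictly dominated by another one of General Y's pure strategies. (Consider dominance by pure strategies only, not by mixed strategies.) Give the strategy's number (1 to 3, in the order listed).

General Y prefers columns that give General X less. Compare defend C with defend A: 4 < 10, 7 < 10, 0 < 7, 1 < 5.
So defend A strictly dominates defend C for General Y; defend C is strictly dominated.

3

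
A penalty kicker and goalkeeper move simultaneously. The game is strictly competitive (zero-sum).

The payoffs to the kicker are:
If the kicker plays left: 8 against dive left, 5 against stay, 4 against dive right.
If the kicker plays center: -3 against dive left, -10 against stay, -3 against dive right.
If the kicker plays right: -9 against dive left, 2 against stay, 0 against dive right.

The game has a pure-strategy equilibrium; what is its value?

4

Row minima: 4, -10, -9 → the kicker's maximin is 4.
Column maxima: 8, 5, 4 → the goalkeeper's minimax is 4.
They coincide at (left, dive right), so the value is 4.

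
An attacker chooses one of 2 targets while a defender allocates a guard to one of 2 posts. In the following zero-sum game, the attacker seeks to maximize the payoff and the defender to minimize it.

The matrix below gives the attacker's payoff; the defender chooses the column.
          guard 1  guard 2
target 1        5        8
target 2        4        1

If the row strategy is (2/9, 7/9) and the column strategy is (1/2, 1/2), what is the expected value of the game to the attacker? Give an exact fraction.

Against (1/2, 1/2), each row's expected payoff is target 1: 13/2; target 2: 5/2.
Taking the (2/9, 7/9)-weighted average: (2/9)·(13/2) + (7/9)·(5/2) = 61/18.

61/18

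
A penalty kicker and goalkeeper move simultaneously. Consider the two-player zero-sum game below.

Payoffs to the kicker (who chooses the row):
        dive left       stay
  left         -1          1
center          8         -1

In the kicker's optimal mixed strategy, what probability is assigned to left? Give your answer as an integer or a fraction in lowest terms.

Row minima are -1 and -1, so the kicker's maximin is -1; column maxima are 8 and 1, so the goalkeeper's minimax is 1. These differ, so the equilibrium is in mixed strategies.
Let the kicker play left with probability p. The goalkeeper is indifferent when −p + 8(1−p) = p − (1−p), giving p = 9/11.

9/11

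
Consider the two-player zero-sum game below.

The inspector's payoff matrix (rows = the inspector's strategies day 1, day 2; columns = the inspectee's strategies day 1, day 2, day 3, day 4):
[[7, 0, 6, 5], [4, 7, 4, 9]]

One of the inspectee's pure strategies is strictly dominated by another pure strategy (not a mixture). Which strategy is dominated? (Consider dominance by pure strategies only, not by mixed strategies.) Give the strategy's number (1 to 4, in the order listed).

4

The inspectee prefers columns that give the inspector less. Compare day 4 with day 2: 0 < 5, 7 < 9.
So day 2 strictly dominates day 4 for the inspectee; day 4 is strictly dominated.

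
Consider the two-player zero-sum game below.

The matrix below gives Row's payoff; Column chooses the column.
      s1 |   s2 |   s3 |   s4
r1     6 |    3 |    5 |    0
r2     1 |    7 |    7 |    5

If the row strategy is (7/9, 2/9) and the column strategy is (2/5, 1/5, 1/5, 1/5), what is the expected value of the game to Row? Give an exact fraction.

182/45

Against (2/5, 1/5, 1/5, 1/5), each row's expected payoff is r1: 4; r2: 21/5.
Taking the (7/9, 2/9)-weighted average: (7/9)·(4) + (2/9)·(21/5) = 182/45.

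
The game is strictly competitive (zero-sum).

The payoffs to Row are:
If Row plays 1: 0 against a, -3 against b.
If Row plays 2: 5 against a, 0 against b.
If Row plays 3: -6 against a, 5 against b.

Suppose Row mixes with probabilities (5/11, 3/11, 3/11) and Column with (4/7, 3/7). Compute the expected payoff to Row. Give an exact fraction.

-12/77

Against (4/7, 3/7), each row's expected payoff is 1: -9/7; 2: 20/7; 3: -9/7.
Taking the (5/11, 3/11, 3/11)-weighted average: (5/11)·(-9/7) + (3/11)·(20/7) + (3/11)·(-9/7) = -12/77.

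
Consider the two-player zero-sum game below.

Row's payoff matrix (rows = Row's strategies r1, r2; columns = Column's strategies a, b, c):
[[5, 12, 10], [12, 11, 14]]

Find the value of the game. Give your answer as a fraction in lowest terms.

Column c is strictly dominated by a for Column (it gives Row more in every row).
The remaining 2×2 game on (r1, r2) × (a, b) has no saddle point. Let Row play r1 with probability p; indifference gives 5p + 12(1−p) = 12p + 11(1−p), so p = 1/8.
Similarly Column's optimal q on a is 1/8, and the value is 5·(1/8) + (12)·(7/8) = 89/8.

89/8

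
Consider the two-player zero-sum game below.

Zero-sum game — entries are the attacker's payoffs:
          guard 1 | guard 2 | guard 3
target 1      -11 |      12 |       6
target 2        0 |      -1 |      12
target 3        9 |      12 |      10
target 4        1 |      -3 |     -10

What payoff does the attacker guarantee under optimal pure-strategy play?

Row minima: -11, -1, 9, -10 → the attacker's maximin is 9.
Column maxima: 9, 12, 12 → the defender's minimax is 9.
They coincide at (target 3, guard 1), so the value is 9.

9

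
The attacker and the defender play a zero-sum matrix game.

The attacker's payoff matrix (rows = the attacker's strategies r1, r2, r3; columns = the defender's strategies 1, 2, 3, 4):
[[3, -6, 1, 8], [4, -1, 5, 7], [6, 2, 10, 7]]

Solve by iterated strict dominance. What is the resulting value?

2

Column 4 is strictly dominated by 1 for the defender (3<8, 4<7, 6<7); eliminate 4.
Column 1 is strictly dominated by 2 for the defender (-6<3, -1<4, 2<6); eliminate 1.
Row r1 is strictly dominated by row r2 (-1>-6, 5>1); eliminate r1.
Column 3 is strictly dominated by 2 for the defender (-1<5, 2<10); eliminate 3.
Row r2 is strictly dominated by row r3 (2>-1); eliminate r2.
Only (r3, 2) remains, with payoff 2.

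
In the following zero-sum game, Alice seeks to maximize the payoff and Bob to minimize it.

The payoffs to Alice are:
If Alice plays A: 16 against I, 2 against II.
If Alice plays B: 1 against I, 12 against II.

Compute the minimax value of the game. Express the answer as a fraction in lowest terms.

38/5

Row minima are 2 and 1, so Alice's maximin is 2; column maxima are 16 and 12, so Bob's minimax is 12. These differ, so the equilibrium is in mixed strategies.
Let Alice play A with probability p. Bob is indifferent when 16p + (1−p) = 2p + 12(1−p), giving p = 11/25.
Let Bob play I with probability q. Alice is indifferent when 16q + 2(1−q) = q + 12(1−q), giving q = 2/5.
The value is 16·(2/5) + (2)·(3/5) = 38/5.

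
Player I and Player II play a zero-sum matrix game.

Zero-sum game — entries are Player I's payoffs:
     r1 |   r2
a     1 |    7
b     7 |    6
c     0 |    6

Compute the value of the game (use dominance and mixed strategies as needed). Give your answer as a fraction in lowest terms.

43/7

Row c is strictly dominated by row a, so Player I never plays it.
The remaining 2×2 game on (a, b) × (r1, r2) has no saddle point. Let Player I play a with probability p; indifference gives p + 7(1−p) = 7p + 6(1−p), so p = 1/7.
Similarly Player II's optimal q on r1 is 1/7, and the value is 1·(1/7) + (7)·(6/7) = 43/7.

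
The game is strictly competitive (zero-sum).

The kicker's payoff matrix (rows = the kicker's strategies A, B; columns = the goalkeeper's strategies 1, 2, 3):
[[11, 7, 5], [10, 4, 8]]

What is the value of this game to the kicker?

Column 1 is strictly dominated by 2 for the goalkeeper (it gives the kicker more in every row).
The remaining 2×2 game on (A, B) × (2, 3) has no saddle point. Let the kicker play A with probability p; indifference gives 7p + 4(1−p) = 5p + 8(1−p), so p = 2/3.
Similarly the goalkeeper's optimal q on 2 is 1/2, and the value is 7·(1/2) + (5)·(1/2) = 6.

6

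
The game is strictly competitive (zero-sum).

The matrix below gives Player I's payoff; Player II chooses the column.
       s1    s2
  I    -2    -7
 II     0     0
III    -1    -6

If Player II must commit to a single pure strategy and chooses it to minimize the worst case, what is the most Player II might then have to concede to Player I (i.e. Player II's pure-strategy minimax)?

The worst case (largest entry) in each column is s1: 0, s2: 0.
The best (smallest) of these is 0.

0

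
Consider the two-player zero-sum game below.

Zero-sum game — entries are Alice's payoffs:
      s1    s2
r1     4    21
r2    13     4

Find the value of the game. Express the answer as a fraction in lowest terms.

Row minima are 4 and 4, so Alice's maximin is 4; column maxima are 13 and 21, so Bob's minimax is 13. These differ, so the equilibrium is in mixed strategies.
Let Alice play r1 with probability p. Bob is indifferent when 4p + 13(1−p) = 21p + 4(1−p), giving p = 9/26.
Let Bob play s1 with probability q. Alice is indifferent when 4q + 21(1−q) = 13q + 4(1−q), giving q = 17/26.
The value is 4·(17/26) + (21)·(9/26) = 257/26.

257/26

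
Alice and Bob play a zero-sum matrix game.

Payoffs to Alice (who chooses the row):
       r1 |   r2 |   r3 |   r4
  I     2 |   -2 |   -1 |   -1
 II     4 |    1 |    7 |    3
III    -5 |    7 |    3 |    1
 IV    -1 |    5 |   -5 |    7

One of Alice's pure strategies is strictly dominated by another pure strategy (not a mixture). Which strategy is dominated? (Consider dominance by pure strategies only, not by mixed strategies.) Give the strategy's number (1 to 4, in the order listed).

Compare I with II: 4 > 2, 1 > -2, 7 > -1, 3 > -1.
So II strictly dominates I for Alice; I is strictly dominated.

1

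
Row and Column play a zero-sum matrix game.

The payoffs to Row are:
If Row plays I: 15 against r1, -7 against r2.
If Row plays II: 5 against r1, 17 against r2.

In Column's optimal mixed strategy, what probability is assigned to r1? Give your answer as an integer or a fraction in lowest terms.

12/17

Row minima are -7 and 5, so Row's maximin is 5; column maxima are 15 and 17, so Column's minimax is 15. These differ, so the equilibrium is in mixed strategies.
Let Column play r1 with probability q. Row is indifferent when 15q − 7(1−q) = 5q + 17(1−q), giving q = 12/17.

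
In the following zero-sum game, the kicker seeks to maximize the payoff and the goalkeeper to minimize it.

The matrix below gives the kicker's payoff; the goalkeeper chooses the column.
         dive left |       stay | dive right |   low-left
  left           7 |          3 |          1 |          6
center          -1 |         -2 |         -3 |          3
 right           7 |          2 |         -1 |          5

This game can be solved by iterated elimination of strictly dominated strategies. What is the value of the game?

Row center is strictly dominated by row left (7>-1, 3>-2, 1>-3, 6>3); eliminate center.
Column low-left is strictly dominated by stay for the goalkeeper (3<6, 2<5); eliminate low-left.
Column stay is strictly dominated by dive right for the goalkeeper (1<3, -1<2); eliminate stay.
Column dive left is strictly dominated by dive right for the goalkeeper (1<7, -1<7); eliminate dive left.
Row right is strictly dominated by row left (1>-1); eliminate right.
Only (left, dive right) remains, with payoff 1.

1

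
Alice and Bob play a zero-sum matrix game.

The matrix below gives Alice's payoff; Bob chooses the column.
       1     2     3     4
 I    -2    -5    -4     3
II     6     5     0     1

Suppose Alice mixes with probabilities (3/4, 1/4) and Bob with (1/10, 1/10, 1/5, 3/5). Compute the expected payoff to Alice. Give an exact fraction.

Against (1/10, 1/10, 1/5, 3/5), each row's expected payoff is I: 3/10; II: 17/10.
Taking the (3/4, 1/4)-weighted average: (3/4)·(3/10) + (1/4)·(17/10) = 13/20.

13/20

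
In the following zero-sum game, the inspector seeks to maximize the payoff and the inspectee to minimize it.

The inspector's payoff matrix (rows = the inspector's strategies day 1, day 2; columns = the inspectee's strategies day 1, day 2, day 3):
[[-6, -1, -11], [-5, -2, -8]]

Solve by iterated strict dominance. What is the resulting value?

Column day 2 is strictly dominated by day 1 for the inspectee (-6<-1, -5<-2); eliminate day 2.
Row day 1 is strictly dominated by row day 2 (-5>-6, -8>-11); eliminate day 1.
Column day 1 is strictly dominated by day 3 for the inspectee (-8<-5); eliminate day 1.
Only (day 2, day 3) remains, with payoff -8.

-8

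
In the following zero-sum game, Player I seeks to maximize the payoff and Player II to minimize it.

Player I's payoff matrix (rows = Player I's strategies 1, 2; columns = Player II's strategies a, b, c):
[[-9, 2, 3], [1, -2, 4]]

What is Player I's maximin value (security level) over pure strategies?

-2

The worst-case payoff for each row is 1: -9, 2: -2.
The best of these is -2.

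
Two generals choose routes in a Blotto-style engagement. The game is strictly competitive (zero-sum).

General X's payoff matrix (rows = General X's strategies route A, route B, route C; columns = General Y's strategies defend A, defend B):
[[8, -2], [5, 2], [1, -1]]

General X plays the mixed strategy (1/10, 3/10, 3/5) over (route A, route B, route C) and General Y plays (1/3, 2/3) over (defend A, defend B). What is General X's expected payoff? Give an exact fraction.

5/6

Against (1/3, 2/3), each row's expected payoff is route A: 4/3; route B: 3; route C: -1/3.
Taking the (1/10, 3/10, 3/5)-weighted average: (1/10)·(4/3) + (3/10)·(3) + (3/5)·(-1/3) = 5/6.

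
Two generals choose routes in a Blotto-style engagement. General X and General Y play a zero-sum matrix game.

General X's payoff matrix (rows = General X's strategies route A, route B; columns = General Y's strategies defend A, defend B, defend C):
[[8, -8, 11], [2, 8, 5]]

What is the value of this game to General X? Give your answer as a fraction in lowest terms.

40/11

Column defend C is strictly dominated by defend A for General Y (it gives General X more in every row).
The remaining 2×2 game on (route A, route B) × (defend A, defend B) has no saddle point. Let General X play route A with probability p; indifference gives 8p + 2(1−p) = −8p + 8(1−p), so p = 3/11.
Similarly General Y's optimal q on defend A is 8/11, and the value is 8·(8/11) + (-8)·(3/11) = 40/11.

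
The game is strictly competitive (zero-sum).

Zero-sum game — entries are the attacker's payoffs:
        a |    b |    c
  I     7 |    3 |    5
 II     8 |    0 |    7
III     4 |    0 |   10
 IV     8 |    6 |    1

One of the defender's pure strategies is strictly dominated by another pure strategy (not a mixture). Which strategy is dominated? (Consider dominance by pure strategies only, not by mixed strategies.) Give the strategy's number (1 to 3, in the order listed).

1

The defender prefers columns that give the attacker less. Compare a with b: 3 < 7, 0 < 8, 0 < 4, 6 < 8.
So b strictly dominates a for the defender; a is strictly dominated.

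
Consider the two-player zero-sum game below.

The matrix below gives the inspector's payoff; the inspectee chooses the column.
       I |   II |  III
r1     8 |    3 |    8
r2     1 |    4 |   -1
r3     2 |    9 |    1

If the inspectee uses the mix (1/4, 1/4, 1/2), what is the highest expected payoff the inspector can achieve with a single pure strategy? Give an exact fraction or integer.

r1: (8)·(1/4) + (3)·(1/4) + (8)·(1/2) = 27/4.
r2: (1)·(1/4) + (4)·(1/4) + (-1)·(1/2) = 3/4.
r3: (2)·(1/4) + (9)·(1/4) + (1)·(1/2) = 13/4.
The best pure response is r1 with expected payoff 27/4.

27/4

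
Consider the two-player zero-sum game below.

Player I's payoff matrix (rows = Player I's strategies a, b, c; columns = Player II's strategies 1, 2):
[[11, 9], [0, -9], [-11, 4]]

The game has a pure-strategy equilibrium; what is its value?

9

Row minima: 9, -9, -11 → Player I's maximin is 9.
Column maxima: 11, 9 → Player II's minimax is 9.
They coincide at (a, 2), so the value is 9.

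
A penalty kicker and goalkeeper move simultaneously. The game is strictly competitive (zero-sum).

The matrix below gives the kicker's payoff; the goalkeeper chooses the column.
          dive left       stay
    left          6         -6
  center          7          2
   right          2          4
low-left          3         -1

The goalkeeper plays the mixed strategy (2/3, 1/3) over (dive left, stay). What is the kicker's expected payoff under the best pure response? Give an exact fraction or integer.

16/3

left: (6)·(2/3) + (-6)·(1/3) = 2.
center: (7)·(2/3) + (2)·(1/3) = 16/3.
right: (2)·(2/3) + (4)·(1/3) = 8/3.
low-left: (3)·(2/3) + (-1)·(1/3) = 5/3.
The best pure response is center with expected payoff 16/3.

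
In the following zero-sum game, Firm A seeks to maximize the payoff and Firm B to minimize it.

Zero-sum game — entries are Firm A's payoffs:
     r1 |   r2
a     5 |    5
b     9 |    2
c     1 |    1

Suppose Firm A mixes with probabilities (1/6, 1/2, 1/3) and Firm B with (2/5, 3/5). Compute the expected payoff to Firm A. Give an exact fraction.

107/30

Against (2/5, 3/5), each row's expected payoff is a: 5; b: 24/5; c: 1.
Taking the (1/6, 1/2, 1/3)-weighted average: (1/6)·(5) + (1/2)·(24/5) + (1/3)·(1) = 107/30.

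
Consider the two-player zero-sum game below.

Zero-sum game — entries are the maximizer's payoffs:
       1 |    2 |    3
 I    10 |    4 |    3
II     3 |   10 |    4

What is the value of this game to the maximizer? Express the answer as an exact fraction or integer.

Column 2 is strictly dominated by 3 for the minimizer (it gives the maximizer more in every row).
The remaining 2×2 game on (I, II) × (1, 3) has no saddle point. Let the maximizer play I with probability p; indifference gives 10p + 3(1−p) = 3p + 4(1−p), so p = 1/8.
Similarly the minimizer's optimal q on 1 is 1/8, and the value is 10·(1/8) + (3)·(7/8) = 31/8.

31/8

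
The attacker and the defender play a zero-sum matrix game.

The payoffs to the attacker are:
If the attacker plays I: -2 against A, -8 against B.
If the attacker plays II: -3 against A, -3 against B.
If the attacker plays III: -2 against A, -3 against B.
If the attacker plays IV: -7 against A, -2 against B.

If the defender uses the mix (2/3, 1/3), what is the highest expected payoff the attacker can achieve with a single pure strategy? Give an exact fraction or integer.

-7/3

I: (-2)·(2/3) + (-8)·(1/3) = -4.
II: (-3)·(2/3) + (-3)·(1/3) = -3.
III: (-2)·(2/3) + (-3)·(1/3) = -7/3.
IV: (-7)·(2/3) + (-2)·(1/3) = -16/3.
The best pure response is III with expected payoff -7/3.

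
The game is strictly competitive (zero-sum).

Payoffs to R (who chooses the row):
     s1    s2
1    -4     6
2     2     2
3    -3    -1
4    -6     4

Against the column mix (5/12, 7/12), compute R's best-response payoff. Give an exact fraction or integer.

2

1: (-4)·(5/12) + (6)·(7/12) = 11/6.
2: (2)·(5/12) + (2)·(7/12) = 2.
3: (-3)·(5/12) + (-1)·(7/12) = -11/6.
4: (-6)·(5/12) + (4)·(7/12) = -1/6.
The best pure response is 2 with expected payoff 2.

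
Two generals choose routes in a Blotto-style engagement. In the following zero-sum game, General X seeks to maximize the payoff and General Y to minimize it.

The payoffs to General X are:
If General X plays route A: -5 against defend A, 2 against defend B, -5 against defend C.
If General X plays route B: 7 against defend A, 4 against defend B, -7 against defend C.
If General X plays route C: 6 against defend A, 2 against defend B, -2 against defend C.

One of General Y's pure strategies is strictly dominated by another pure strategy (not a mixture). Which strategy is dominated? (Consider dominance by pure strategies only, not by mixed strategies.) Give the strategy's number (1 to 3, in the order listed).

General Y prefers columns that give General X less. Compare defend B with defend C: -5 < 2, -7 < 4, -2 < 2.
So defend C strictly dominates defend B for General Y; defend B is strictly dominated.

2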